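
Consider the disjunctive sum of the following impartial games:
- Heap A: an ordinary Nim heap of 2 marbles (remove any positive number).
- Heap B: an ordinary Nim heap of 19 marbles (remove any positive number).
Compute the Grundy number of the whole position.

17

Heap A is a plain Nim heap of size 2, so its Grundy value is 2.
Heap B is a plain Nim heap of size 19, so its Grundy value is 19.
The value of a disjunctive sum is the nim-sum of the parts.
Combined value = 2 XOR 19 = 17.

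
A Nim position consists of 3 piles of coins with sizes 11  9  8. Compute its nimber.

10

Compute the nim-sum pairwise:
11 ⊕ 9 = 2
2 ⊕ 8 = 10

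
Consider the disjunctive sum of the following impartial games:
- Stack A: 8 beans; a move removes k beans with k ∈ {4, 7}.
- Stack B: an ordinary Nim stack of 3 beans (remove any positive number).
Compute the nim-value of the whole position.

Build the Grundy sequence for stack A with g(k) = mex{g(k−s) : s ∈ {4, 7}, s ≤ k}:
k:     0  1  2  3  4  5  6  7  8
g(k):  0  0  0  0  1  1  1  1  2
So g(8) = 2.
Stack B is a plain Nim stack of size 3, so its Grundy value is 3.
The value of a disjunctive sum is the nim-sum of the parts.
Combined value = 2 XOR 3 = 1.

1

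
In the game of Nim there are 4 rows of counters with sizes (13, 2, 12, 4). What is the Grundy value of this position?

7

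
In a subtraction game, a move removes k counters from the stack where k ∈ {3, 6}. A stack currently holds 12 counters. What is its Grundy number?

Build the Grundy sequence with g(k) = mex{g(k−s) : s ∈ {3, 6}, s ≤ k}:
g(0) = mex{} = 0
g(1) = mex{} = 0
g(2) = mex{} = 0
g(3) = mex{0} = 1
g(4) = mex{0} = 1
g(5) = mex{0} = 1
g(6) = mex{0,1} = 2
g(7) = mex{0,1} = 2
g(8) = mex{0,1} = 2
g(9) = mex{1,2} = 0
g(10) = mex{1,2} = 0
g(11) = mex{1,2} = 0
g(12) = mex{0,2} = 1
So g(12) = 1.

1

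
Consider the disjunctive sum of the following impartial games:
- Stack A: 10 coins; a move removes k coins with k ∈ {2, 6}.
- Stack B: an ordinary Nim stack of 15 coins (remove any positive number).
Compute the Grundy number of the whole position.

14

Build the Grundy sequence for stack A with g(k) = mex{g(k−s) : s ∈ {2, 6}, s ≤ k}:
k:     0  1  2  3  4  5  6  7  8  9 10
g(k):  0  0  1  1  0  0  1  1  0  0  1
So g(10) = 1.
Stack B is a plain Nim stack of size 15, so its Grundy value is 15.
By the Sprague-Grundy theorem, the Grundy value of a sum of independent games is the XOR of the component values.
Combined value = 1 ⊕ 15 = 14.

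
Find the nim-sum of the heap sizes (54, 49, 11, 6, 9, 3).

Nim-sum: 54 ^ 49 ^ 11 ^ 6 ^ 9 ^ 3 = 0.

0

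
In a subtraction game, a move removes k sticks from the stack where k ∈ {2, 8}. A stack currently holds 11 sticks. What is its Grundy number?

Compute g(0), g(1), … for moves {2, 8}:
g(0) = mex{} = 0
g(1) = mex{} = 0
g(2) = mex{0} = 1
g(3) = mex{0} = 1
g(4) = mex{1} = 0
g(5) = mex{1} = 0
g(6) = mex{0} = 1
g(7) = mex{0} = 1
g(8) = mex{0,1} = 2
g(9) = mex{0,1} = 2
g(10) = mex{1,2} = 0
g(11) = mex{1,2} = 0
So g(11) = 0.

0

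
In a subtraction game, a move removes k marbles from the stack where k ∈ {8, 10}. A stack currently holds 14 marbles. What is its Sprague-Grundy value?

1

Build the Grundy sequence with g(k) = mex{g(k−s) : s ∈ {8, 10}, s ≤ k}:
k:     0  1  2  3  4  5  6  7  8  9 10 11 12 13 14
g(k):  0  0  0  0  0  0  0  0  1  1  1  1  1  1  1
So g(14) = 1.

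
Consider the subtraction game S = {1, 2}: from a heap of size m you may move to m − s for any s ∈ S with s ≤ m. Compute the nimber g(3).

Grundy values for subtraction set {1, 2}:
k:     0  1  2  3
g(k):  0  1  2  0
So g(3) = 0.

0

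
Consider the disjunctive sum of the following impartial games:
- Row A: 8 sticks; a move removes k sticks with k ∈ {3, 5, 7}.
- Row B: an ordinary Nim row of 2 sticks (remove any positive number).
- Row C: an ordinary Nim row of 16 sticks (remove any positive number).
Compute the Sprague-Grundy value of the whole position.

For row A, compute g(0), g(1), … with moves {3, 5, 7}:
k:     0  1  2  3  4  5  6  7  8
g(k):  0  0  0  1  1  1  2  2  2
So g(8) = 2.
Row B is a plain Nim row of size 2, so its Grundy value is 2.
Row C is a plain Nim row of size 16, so its Grundy value is 16.
By the Sprague-Grundy theorem, the Grundy value of a sum of independent games is the XOR of the component values.
Combined value = 2 ⊕ 2 ⊕ 16 = 16.

16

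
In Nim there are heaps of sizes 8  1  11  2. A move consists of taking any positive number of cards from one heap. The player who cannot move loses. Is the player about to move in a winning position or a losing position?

Write each in binary and XOR column by column:
  1000  (8)
  0001  (1)
  1011  (11)
  0010  (2)
  ----
  0000  (0)
The nim-sum is 0, so this is a P-position: the player to move is in a losing position under optimal play.

Losing position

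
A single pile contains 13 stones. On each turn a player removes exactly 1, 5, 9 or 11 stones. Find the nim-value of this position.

1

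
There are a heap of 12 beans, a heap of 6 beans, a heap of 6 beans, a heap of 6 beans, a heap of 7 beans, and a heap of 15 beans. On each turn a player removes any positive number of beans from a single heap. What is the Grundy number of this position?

2

Bitwise XOR of the heap sizes:
  1100  (12)
  0110  (6)
  0110  (6)
  0110  (6)
  0111  (7)
  1111  (15)
  ----
  0010  (2)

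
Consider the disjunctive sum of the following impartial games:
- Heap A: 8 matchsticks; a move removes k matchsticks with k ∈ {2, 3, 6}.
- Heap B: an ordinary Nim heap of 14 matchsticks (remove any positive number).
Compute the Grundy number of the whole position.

12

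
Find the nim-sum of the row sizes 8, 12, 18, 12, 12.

22

Compute the nim-sum pairwise:
8 ^ 12 = 4
4 ^ 18 = 22
22 ^ 12 = 26
26 ^ 12 = 22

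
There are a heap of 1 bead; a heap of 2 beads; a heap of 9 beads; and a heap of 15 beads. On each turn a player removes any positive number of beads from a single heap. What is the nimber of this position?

5

Nim-sum: 1 XOR 2 XOR 9 XOR 15 = 5.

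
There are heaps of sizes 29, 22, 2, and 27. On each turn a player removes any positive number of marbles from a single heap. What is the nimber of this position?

18

Nim-sum: 29 ^ 22 ^ 2 ^ 27 = 18.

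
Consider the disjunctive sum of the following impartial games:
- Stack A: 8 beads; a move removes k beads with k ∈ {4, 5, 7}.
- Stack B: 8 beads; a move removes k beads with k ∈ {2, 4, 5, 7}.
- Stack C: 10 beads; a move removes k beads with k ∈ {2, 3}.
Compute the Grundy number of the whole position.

For stack A, compute g(0), g(1), … with moves {4, 5, 7}:
k:     0  1  2  3  4  5  6  7  8
g(k):  0  0  0  0  1  1  1  1  2
So g(8) = 2.
Build the Grundy sequence for stack B with g(k) = mex{g(k−s) : s ∈ {2, 4, 5, 7}, s ≤ k}:
k:     0  1  2  3  4  5  6  7  8
g(k):  0  0  1  1  2  2  3  3  4
So g(8) = 4.
Grundy values for stack C (subtraction set {2, 3}):
k:     0  1  2  3  4  5  6  7  8  9 10
g(k):  0  0  1  1  2  0  0  1  1  2  0
So g(10) = 0.
The value of a disjunctive sum is the nim-sum of the parts.
Combined value = 2 ⊕ 4 ⊕ 0 = 6.

6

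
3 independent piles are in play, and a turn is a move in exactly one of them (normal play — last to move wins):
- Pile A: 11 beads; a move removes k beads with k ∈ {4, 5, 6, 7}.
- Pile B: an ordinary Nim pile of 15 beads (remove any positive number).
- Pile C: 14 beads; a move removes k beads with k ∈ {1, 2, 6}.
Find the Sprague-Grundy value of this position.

15

Build the Grundy sequence for pile A with g(k) = mex{g(k−s) : s ∈ {4, 5, 6, 7}, s ≤ k}:
g(0) = mex{} = 0
g(1) = mex{} = 0
g(2) = mex{} = 0
g(3) = mex{} = 0
g(4) = mex{0} = 1
g(5) = mex{0} = 1
g(6) = mex{0} = 1
g(7) = mex{0} = 1
g(8) = mex{0,1} = 2
g(9) = mex{0,1} = 2
g(10) = mex{0,1} = 2
g(11) = mex{1} = 0
So g(11) = 0.
Pile B is a plain Nim pile of size 15, so its Grundy value is 15.
For pile C, compute g(0), g(1), … with moves {1, 2, 6}:
k:     0  1  2  3  4  5  6  7  8  9 10 11 12 13 14
g(k):  0  1  2  0  1  2  3  0  1  2  0  1  2  3  0
So g(14) = 0.
The value of a disjunctive sum is the nim-sum of the parts.
Combined value = 0 ⊕ 15 ⊕ 0 = 15.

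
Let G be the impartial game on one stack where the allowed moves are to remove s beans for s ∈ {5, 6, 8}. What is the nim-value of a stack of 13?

Compute g(0), g(1), … for moves {5, 6, 8}:
k:     0  1  2  3  4  5  6  7  8  9 10 11 12 13
g(k):  0  0  0  0  0  1  1  1  1  1  2  2  2  0
So g(13) = 0.

0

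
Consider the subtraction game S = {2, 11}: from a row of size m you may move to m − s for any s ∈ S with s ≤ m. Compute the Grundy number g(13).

0

Grundy values for subtraction set {2, 11}:
g(0) = mex{} = 0
g(1) = mex{} = 0
g(2) = mex{0} = 1
g(3) = mex{0} = 1
g(4) = mex{1} = 0
g(5) = mex{1} = 0
g(6) = mex{0} = 1
g(7) = mex{0} = 1
g(8) = mex{1} = 0
g(9) = mex{1} = 0
g(10) = mex{0} = 1
g(11) = mex{0} = 1
g(12) = mex{0,1} = 2
g(13) = mex{1} = 0
So g(13) = 0.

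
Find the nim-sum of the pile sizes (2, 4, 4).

2

Compute the nim-sum pairwise:
2 XOR 4 = 6
6 XOR 4 = 2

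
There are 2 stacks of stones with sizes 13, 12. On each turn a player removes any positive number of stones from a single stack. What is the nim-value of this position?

1

Nim-sum: 13 XOR 12 = 1.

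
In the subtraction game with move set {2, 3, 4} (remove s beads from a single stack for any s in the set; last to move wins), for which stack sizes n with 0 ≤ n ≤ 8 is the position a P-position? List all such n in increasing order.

0, 1, 6, 7

Compute g(0), g(1), … for moves {2, 3, 4}:
g(0) = mex{} = 0
g(1) = mex{} = 0
g(2) = mex{0} = 1
g(3) = mex{0} = 1
g(4) = mex{0,1} = 2
g(5) = mex{0,1} = 2
g(6) = mex{1,2} = 0
g(7) = mex{1,2} = 0
g(8) = mex{0,2} = 1
The P-positions (g = 0) in 0..8 are 0, 1, 6, 7.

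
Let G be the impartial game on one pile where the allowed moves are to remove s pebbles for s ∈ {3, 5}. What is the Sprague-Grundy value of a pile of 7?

Grundy values for subtraction set {3, 5}:
g(0) = mex{} = 0
g(1) = mex{} = 0
g(2) = mex{} = 0
g(3) = mex{0} = 1
g(4) = mex{0} = 1
g(5) = mex{0} = 1
g(6) = mex{0,1} = 2
g(7) = mex{0,1} = 2
So g(7) = 2.

2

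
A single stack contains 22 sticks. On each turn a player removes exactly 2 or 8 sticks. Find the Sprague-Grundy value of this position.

Build the Grundy sequence with g(k) = mex{g(k−s) : s ∈ {2, 8}, s ≤ k}:
k:     0  1  2  3  4  5  6  7  8  9 10 11 12 13 14 15 16 17 18 19 20 21 22
g(k):  0  0  1  1  0  0  1  1  2  2  0  0  1  1  0  0  1  1  2  2  0  0  1
So g(22) = 1.

1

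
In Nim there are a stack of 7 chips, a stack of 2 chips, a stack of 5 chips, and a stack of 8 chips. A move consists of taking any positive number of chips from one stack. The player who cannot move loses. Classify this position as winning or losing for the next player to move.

Winning position

In binary:
  0111  (7)
  0010  (2)
  0101  (5)
  1000  (8)
  ----
  1000  (8)
The nim-sum is 8 ≠ 0, so this is an N-position: the player to move can win.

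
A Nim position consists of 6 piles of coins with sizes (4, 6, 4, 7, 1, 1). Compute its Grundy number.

1

Compute the nim-sum pairwise:
4 XOR 6 = 2
2 XOR 4 = 6
6 XOR 7 = 1
1 XOR 1 = 0
0 XOR 1 = 1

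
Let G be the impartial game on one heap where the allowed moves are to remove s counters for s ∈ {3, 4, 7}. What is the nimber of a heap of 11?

0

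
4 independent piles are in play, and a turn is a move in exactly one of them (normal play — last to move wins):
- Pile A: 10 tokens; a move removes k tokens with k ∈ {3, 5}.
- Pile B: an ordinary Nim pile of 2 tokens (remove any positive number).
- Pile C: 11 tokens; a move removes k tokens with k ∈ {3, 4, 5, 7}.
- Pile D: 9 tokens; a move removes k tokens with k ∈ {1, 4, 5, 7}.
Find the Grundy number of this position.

Build the Grundy sequence for pile A with g(k) = mex{g(k−s) : s ∈ {3, 5}, s ≤ k}:
g(0) = mex{} = 0
g(1) = mex{} = 0
g(2) = mex{} = 0
g(3) = mex{0} = 1
g(4) = mex{0} = 1
g(5) = mex{0} = 1
g(6) = mex{0,1} = 2
g(7) = mex{0,1} = 2
g(8) = mex{1} = 0
g(9) = mex{1,2} = 0
g(10) = mex{1,2} = 0
So g(10) = 0.
Pile B is a plain Nim pile of size 2, so its Grundy value is 2.
Build the Grundy sequence for pile C with g(k) = mex{g(k−s) : s ∈ {3, 4, 5, 7}, s ≤ k}:
g(0) = mex{} = 0
g(1) = mex{} = 0
g(2) = mex{} = 0
g(3) = mex{0} = 1
g(4) = mex{0} = 1
g(5) = mex{0} = 1
g(6) = mex{0,1} = 2
g(7) = mex{0,1} = 2
g(8) = mex{0,1} = 2
g(9) = mex{0,1,2} = 3
g(10) = mex{1,2} = 0
g(11) = mex{1,2} = 0
So g(11) = 0.
Grundy values for pile D (subtraction set {1, 4, 5, 7}):
k:     0  1  2  3  4  5  6  7  8  9
g(k):  0  1  0  1  2  3  2  3  0  1
So g(9) = 1.
By the Sprague-Grundy theorem, the Grundy value of a sum of independent games is the XOR of the component values.
Combined value = 0 XOR 2 XOR 0 XOR 1 = 3.

3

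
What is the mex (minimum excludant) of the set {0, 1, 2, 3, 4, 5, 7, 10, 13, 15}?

6

The values 0, 1, 2, 3, 4, 5 are all present; 6 is the first non-negative integer missing from the set.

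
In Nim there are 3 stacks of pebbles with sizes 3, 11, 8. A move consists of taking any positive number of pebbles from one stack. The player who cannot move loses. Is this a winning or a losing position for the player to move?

Compute the nim-sum pairwise:
3 XOR 11 = 8
8 XOR 8 = 0
The nim-sum is 0, so this is a P-position: the player to move is in a losing position under optimal play.

Losing position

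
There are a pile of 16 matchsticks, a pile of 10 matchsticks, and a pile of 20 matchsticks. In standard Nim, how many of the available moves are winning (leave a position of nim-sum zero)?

1

Write each in binary and XOR column by column:
  10000  (16)
  01010  (10)
  10100  (20)
  -----
  01110  (14)
The overall nim-sum is X = 14. A pile of size p has a winning move iff p XOR X < p (reduce it to p XOR X).
  16: 16 XOR 14 = 30 ≥ 16 — no move.
  10: 10 XOR 14 = 4 < 10 — winning move (to 4).
  20: 20 XOR 14 = 26 ≥ 20 — no move.
That gives 1 winning move.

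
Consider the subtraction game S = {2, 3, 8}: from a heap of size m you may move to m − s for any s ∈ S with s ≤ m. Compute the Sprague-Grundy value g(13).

1

Compute g(0), g(1), … for moves {2, 3, 8}:
g(0) = mex{} = 0
g(1) = mex{} = 0
g(2) = mex{0} = 1
g(3) = mex{0} = 1
g(4) = mex{0,1} = 2
g(5) = mex{1} = 0
g(6) = mex{1,2} = 0
g(7) = mex{0,2} = 1
g(8) = mex{0} = 1
g(9) = mex{0,1} = 2
g(10) = mex{1} = 0
g(11) = mex{1,2} = 0
g(12) = mex{0,2} = 1
g(13) = mex{0} = 1
So g(13) = 1.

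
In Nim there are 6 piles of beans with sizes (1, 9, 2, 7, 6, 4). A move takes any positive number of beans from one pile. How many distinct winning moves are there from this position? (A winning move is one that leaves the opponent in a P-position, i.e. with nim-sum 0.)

Nim-sum: 1 ⊕ 9 ⊕ 2 ⊕ 7 ⊕ 6 ⊕ 4 = 15.
The overall nim-sum is X = 15. A pile of size p has a winning move iff p XOR X < p (reduce it to p XOR X).
  1: 1 XOR 15 = 14 ≥ 1 — no move.
  9: 9 XOR 15 = 6 < 9 — winning move (to 6).
  2: 2 XOR 15 = 13 ≥ 2 — no move.
  7: 7 XOR 15 = 8 ≥ 7 — no move.
  6: 6 XOR 15 = 9 ≥ 6 — no move.
  4: 4 XOR 15 = 11 ≥ 4 — no move.
That gives 1 winning move.

1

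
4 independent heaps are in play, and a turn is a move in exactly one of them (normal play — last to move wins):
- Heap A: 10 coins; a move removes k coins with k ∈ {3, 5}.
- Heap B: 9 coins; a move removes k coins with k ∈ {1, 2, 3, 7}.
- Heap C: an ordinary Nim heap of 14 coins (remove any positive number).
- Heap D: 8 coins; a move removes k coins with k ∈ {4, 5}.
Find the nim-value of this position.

For heap A, compute g(0), g(1), … with moves {3, 5}:
g(0) = mex{} = 0
g(1) = mex{} = 0
g(2) = mex{} = 0
g(3) = mex{0} = 1
g(4) = mex{0} = 1
g(5) = mex{0} = 1
g(6) = mex{0,1} = 2
g(7) = mex{0,1} = 2
g(8) = mex{1} = 0
g(9) = mex{1,2} = 0
g(10) = mex{1,2} = 0
So g(10) = 0.
For heap B, compute g(0), g(1), … with moves {1, 2, 3, 7}:
k:     0  1  2  3  4  5  6  7  8  9
g(k):  0  1  2  3  0  1  2  3  0  1
So g(9) = 1.
Heap C is a plain Nim heap of size 14, so its Grundy value is 14.
Build the Grundy sequence for heap D with g(k) = mex{g(k−s) : s ∈ {4, 5}, s ≤ k}:
g(0) = mex{} = 0
g(1) = mex{} = 0
g(2) = mex{} = 0
g(3) = mex{} = 0
g(4) = mex{0} = 1
g(5) = mex{0} = 1
g(6) = mex{0} = 1
g(7) = mex{0} = 1
g(8) = mex{0,1} = 2
So g(8) = 2.
By the Sprague-Grundy theorem, the Grundy value of a sum of independent games is the XOR of the component values.
Combined value = 0 XOR 1 XOR 14 XOR 2 = 13.

13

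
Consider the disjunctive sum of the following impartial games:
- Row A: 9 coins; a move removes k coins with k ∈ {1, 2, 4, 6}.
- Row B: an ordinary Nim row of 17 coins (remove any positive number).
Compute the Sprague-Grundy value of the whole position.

16

Grundy values for row A (subtraction set {1, 2, 4, 6}):
g(0) = mex{} = 0
g(1) = mex{0} = 1
g(2) = mex{0,1} = 2
g(3) = mex{1,2} = 0
g(4) = mex{0,2} = 1
g(5) = mex{0,1} = 2
g(6) = mex{0,1,2} = 3
g(7) = mex{0,1,2,3} = 4
g(8) = mex{1,2,3,4} = 0
g(9) = mex{0,2,4} = 1
So g(9) = 1.
Row B is a plain Nim row of size 17, so its Grundy value is 17.
The value of a disjunctive sum is the nim-sum of the parts.
Combined value = 1 ⊕ 17 = 16.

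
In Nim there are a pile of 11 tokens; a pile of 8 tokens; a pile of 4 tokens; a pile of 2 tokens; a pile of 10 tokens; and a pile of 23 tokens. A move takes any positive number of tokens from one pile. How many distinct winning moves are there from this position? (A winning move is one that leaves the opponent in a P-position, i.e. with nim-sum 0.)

Compute the nim-sum pairwise:
11 XOR 8 = 3
3 XOR 4 = 7
7 XOR 2 = 5
5 XOR 10 = 15
15 XOR 23 = 24
The overall nim-sum is X = 24. A pile of size p has a winning move iff p XOR X < p (reduce it to p XOR X).
  11: 11 XOR 24 = 19 ≥ 11 — no move.
  8: 8 XOR 24 = 16 ≥ 8 — no move.
  4: 4 XOR 24 = 28 ≥ 4 — no move.
  2: 2 XOR 24 = 26 ≥ 2 — no move.
  10: 10 XOR 24 = 18 ≥ 10 — no move.
  23: 23 XOR 24 = 15 < 23 — winning move (to 15).
That gives 1 winning move.

1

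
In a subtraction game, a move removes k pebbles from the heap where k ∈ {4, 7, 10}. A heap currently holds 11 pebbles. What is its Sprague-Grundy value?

Compute g(0), g(1), … for moves {4, 7, 10}:
k:     0  1  2  3  4  5  6  7  8  9 10 11
g(k):  0  0  0  0  1  1  1  1  2  2  2  2
So g(11) = 2.

2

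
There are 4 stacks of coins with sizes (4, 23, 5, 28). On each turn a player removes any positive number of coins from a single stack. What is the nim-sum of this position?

10

Compute the nim-sum pairwise:
4 ⊕ 23 = 19
19 ⊕ 5 = 22
22 ⊕ 28 = 10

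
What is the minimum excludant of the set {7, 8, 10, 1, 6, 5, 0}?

The values 0, 1 are all present; 2 is the first non-negative integer missing from the set.

2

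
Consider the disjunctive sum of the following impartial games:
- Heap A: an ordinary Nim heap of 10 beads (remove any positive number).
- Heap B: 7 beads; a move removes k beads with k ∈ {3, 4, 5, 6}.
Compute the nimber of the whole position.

8

Heap A is a plain Nim heap of size 10, so its Grundy value is 10.
Build the Grundy sequence for heap B with g(k) = mex{g(k−s) : s ∈ {3, 4, 5, 6}, s ≤ k}:
g(0) = mex{} = 0
g(1) = mex{} = 0
g(2) = mex{} = 0
g(3) = mex{0} = 1
g(4) = mex{0} = 1
g(5) = mex{0} = 1
g(6) = mex{0,1} = 2
g(7) = mex{0,1} = 2
So g(7) = 2.
By the Sprague-Grundy theorem, the Grundy value of a sum of independent games is the XOR of the component values.
Combined value = 10 ⊕ 2 = 8.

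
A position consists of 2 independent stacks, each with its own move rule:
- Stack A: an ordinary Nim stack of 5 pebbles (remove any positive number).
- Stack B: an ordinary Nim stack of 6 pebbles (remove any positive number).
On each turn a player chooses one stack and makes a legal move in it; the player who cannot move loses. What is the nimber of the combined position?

3

Stack A is a plain Nim stack of size 5, so its Grundy value is 5.
Stack B is a plain Nim stack of size 6, so its Grundy value is 6.
The value of a disjunctive sum is the nim-sum of the parts.
Combined value = 5 ⊕ 6 = 3.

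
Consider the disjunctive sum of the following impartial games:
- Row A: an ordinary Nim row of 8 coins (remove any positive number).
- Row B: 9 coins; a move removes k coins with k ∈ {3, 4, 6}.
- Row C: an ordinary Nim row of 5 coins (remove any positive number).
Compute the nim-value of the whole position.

Row A is a plain Nim row of size 8, so its Grundy value is 8.
Build the Grundy sequence for row B with g(k) = mex{g(k−s) : s ∈ {3, 4, 6}, s ≤ k}:
g(0) = mex{} = 0
g(1) = mex{} = 0
g(2) = mex{} = 0
g(3) = mex{0} = 1
g(4) = mex{0} = 1
g(5) = mex{0} = 1
g(6) = mex{0,1} = 2
g(7) = mex{0,1} = 2
g(8) = mex{0,1} = 2
g(9) = mex{1,2} = 0
So g(9) = 0.
Row C is a plain Nim row of size 5, so its Grundy value is 5.
The value of a disjunctive sum is the nim-sum of the parts.
Combined value = 8 XOR 0 XOR 5 = 13.

13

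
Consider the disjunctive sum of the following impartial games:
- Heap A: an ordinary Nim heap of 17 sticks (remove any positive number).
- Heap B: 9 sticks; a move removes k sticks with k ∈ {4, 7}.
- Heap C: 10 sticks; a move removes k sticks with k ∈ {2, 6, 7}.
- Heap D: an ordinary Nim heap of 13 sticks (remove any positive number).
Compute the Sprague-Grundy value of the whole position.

Heap A is a plain Nim heap of size 17, so its Grundy value is 17.
Grundy values for heap B (subtraction set {4, 7}):
k:     0  1  2  3  4  5  6  7  8  9
g(k):  0  0  0  0  1  1  1  1  2  2
So g(9) = 2.
Build the Grundy sequence for heap C with g(k) = mex{g(k−s) : s ∈ {2, 6, 7}, s ≤ k}:
g(0) = mex{} = 0
g(1) = mex{} = 0
g(2) = mex{0} = 1
g(3) = mex{0} = 1
g(4) = mex{1} = 0
g(5) = mex{1} = 0
g(6) = mex{0} = 1
g(7) = mex{0} = 1
g(8) = mex{0,1} = 2
g(9) = mex{1} = 0
g(10) = mex{0,1,2} = 3
So g(10) = 3.
Heap D is a plain Nim heap of size 13, so its Grundy value is 13.
The value of a disjunctive sum is the nim-sum of the parts.
Combined value = 17 ⊕ 2 ⊕ 3 ⊕ 13 = 29.

29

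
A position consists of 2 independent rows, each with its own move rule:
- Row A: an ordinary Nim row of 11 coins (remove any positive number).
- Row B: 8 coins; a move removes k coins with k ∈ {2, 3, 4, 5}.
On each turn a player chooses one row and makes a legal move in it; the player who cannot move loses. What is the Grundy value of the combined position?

11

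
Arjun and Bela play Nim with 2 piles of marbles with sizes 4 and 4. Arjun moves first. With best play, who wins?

Compute the nim-sum pairwise:
4 ⊕ 4 = 0
The nim-sum is 0, so this is a P-position: the player to move is in a losing position under optimal play; Arjun is about to move from it and so loses — Bela wins.

Bela wins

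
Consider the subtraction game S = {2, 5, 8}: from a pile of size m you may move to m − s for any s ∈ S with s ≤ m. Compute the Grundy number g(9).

1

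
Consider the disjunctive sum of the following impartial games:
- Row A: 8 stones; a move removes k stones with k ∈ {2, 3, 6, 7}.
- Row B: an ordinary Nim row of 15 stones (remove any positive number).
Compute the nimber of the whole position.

13

Grundy values for row A (subtraction set {2, 3, 6, 7}):
g(0) = mex{} = 0
g(1) = mex{} = 0
g(2) = mex{0} = 1
g(3) = mex{0} = 1
g(4) = mex{0,1} = 2
g(5) = mex{1} = 0
g(6) = mex{0,1,2} = 3
g(7) = mex{0,2} = 1
g(8) = mex{0,1,3} = 2
So g(8) = 2.
Row B is a plain Nim row of size 15, so its Grundy value is 15.
The value of a disjunctive sum is the nim-sum of the parts.
Combined value = 2 ⊕ 15 = 13.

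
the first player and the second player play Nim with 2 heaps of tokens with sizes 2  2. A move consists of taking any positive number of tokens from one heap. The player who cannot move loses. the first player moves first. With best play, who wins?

the second player wins

In binary:
  10  (2)
  10  (2)
  --
  00  (0)
The nim-sum is 0, so this is a P-position: the player to move is in a losing position under optimal play; the first player is about to move from it and so loses — the second player wins.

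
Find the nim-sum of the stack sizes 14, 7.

9

Nim-sum: 14 ⊕ 7 = 9.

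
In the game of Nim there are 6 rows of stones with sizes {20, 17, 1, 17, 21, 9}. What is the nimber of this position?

9

Compute the nim-sum pairwise:
20 ^ 17 = 5
5 ^ 1 = 4
4 ^ 17 = 21
21 ^ 21 = 0
0 ^ 9 = 9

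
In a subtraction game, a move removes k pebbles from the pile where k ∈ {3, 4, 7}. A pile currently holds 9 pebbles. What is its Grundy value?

Compute g(0), g(1), … for moves {3, 4, 7}:
k:     0  1  2  3  4  5  6  7  8  9
g(k):  0  0  0  1  1  1  2  2  2  3
So g(9) = 3.

3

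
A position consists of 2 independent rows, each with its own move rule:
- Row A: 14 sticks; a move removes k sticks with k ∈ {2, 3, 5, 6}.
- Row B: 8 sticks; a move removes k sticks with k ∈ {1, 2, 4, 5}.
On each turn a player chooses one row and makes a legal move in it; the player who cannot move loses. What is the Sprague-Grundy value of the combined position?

1

For row A, compute g(0), g(1), … with moves {2, 3, 5, 6}:
k:     0  1  2  3  4  5  6  7  8  9 10 11 12 13 14
g(k):  0  0  1  1  2  2  3  3  0  0  1  1  2  2  3
So g(14) = 3.
Grundy values for row B (subtraction set {1, 2, 4, 5}):
g(0) = mex{} = 0
g(1) = mex{0} = 1
g(2) = mex{0,1} = 2
g(3) = mex{1,2} = 0
g(4) = mex{0,2} = 1
g(5) = mex{0,1} = 2
g(6) = mex{1,2} = 0
g(7) = mex{0,2} = 1
g(8) = mex{0,1} = 2
So g(8) = 2.
By the Sprague-Grundy theorem, the Grundy value of a sum of independent games is the XOR of the component values.
Combined value = 3 ⊕ 2 = 1.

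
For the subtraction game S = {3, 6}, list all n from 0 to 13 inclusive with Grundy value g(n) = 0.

0, 1, 2, 9, 10, 11

Compute g(0), g(1), … for moves {3, 6}:
k:     0  1  2  3  4  5  6  7  8  9 10 11 12 13
g(k):  0  0  0  1  1  1  2  2  2  0  0  0  1  1
The P-positions (g = 0) in 0..13 are 0, 1, 2, 9, 10, 11.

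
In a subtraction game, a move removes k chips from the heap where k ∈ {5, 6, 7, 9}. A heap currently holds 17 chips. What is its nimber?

0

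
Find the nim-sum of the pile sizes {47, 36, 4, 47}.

32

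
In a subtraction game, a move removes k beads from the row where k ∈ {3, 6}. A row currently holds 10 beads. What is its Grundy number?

0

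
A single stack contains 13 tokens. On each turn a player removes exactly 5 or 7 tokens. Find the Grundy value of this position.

Compute g(0), g(1), … for moves {5, 7}:
g(0) = mex{} = 0
g(1) = mex{} = 0
g(2) = mex{} = 0
g(3) = mex{} = 0
g(4) = mex{} = 0
g(5) = mex{0} = 1
g(6) = mex{0} = 1
g(7) = mex{0} = 1
g(8) = mex{0} = 1
g(9) = mex{0} = 1
g(10) = mex{0,1} = 2
g(11) = mex{0,1} = 2
g(12) = mex{1} = 0
g(13) = mex{1} = 0
So g(13) = 0.

0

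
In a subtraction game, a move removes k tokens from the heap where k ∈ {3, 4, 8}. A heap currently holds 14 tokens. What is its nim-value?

Grundy values for subtraction set {3, 4, 8}:
k:     0  1  2  3  4  5  6  7  8  9 10 11 12 13 14
g(k):  0  0  0  1  1  1  2  0  2  3  1  3  0  0  0
So g(14) = 0.

0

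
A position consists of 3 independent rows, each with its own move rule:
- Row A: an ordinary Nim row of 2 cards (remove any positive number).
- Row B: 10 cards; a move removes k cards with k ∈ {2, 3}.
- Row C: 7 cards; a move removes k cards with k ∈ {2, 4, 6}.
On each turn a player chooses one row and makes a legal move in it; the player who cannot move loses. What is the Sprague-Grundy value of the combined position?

Row A is a plain Nim row of size 2, so its Grundy value is 2.
Build the Grundy sequence for row B with g(k) = mex{g(k−s) : s ∈ {2, 3}, s ≤ k}:
k:     0  1  2  3  4  5  6  7  8  9 10
g(k):  0  0  1  1  2  0  0  1  1  2  0
So g(10) = 0.
Build the Grundy sequence for row C with g(k) = mex{g(k−s) : s ∈ {2, 4, 6}, s ≤ k}:
k:     0  1  2  3  4  5  6  7
g(k):  0  0  1  1  2  2  3  3
So g(7) = 3.
The value of a disjunctive sum is the nim-sum of the parts.
Combined value = 2 XOR 0 XOR 3 = 1.

1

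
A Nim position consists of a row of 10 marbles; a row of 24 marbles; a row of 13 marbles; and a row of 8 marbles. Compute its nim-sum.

Nim-sum: 10 XOR 24 XOR 13 XOR 8 = 23.

23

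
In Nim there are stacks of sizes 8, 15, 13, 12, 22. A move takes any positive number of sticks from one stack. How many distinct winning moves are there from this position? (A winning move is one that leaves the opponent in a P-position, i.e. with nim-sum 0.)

1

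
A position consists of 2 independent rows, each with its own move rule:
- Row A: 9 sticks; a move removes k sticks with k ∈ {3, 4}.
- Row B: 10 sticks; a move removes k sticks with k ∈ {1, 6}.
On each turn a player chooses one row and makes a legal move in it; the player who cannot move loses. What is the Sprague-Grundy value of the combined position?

1

For row A, compute g(0), g(1), … with moves {3, 4}:
k:     0  1  2  3  4  5  6  7  8  9
g(k):  0  0  0  1  1  1  2  0  0  0
So g(9) = 0.
Build the Grundy sequence for row B with g(k) = mex{g(k−s) : s ∈ {1, 6}, s ≤ k}:
k:     0  1  2  3  4  5  6  7  8  9 10
g(k):  0  1  0  1  0  1  2  0  1  0  1
So g(10) = 1.
The value of a disjunctive sum is the nim-sum of the parts.
Combined value = 0 XOR 1 = 1.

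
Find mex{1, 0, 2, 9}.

3

The values 0, 1, 2 are all present; 3 is the first non-negative integer missing from the set.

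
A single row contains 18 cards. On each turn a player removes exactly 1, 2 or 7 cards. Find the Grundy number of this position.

0

Build the Grundy sequence with g(k) = mex{g(k−s) : s ∈ {1, 2, 7}, s ≤ k}:
k:     0  1  2  3  4  5  6  7  8  9 10 11 12 13 14 15 16 17 18
g(k):  0  1  2  0  1  2  0  1  2  0  1  2  0  1  2  0  1  2  0
So g(18) = 0.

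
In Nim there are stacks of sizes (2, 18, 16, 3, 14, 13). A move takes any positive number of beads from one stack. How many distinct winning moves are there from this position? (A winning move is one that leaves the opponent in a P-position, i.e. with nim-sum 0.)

0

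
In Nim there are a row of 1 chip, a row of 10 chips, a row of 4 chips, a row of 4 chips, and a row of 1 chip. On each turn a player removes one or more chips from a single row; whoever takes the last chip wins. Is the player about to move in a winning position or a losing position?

Winning position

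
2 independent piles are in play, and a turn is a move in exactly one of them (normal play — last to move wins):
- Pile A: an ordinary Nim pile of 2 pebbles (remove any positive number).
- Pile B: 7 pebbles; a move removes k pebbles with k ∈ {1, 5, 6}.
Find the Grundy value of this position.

1

Pile A is a plain Nim pile of size 2, so its Grundy value is 2.
For pile B, compute g(0), g(1), … with moves {1, 5, 6}:
g(0) = mex{} = 0
g(1) = mex{0} = 1
g(2) = mex{1} = 0
g(3) = mex{0} = 1
g(4) = mex{1} = 0
g(5) = mex{0} = 1
g(6) = mex{0,1} = 2
g(7) = mex{0,1,2} = 3
So g(7) = 3.
By the Sprague-Grundy theorem, the Grundy value of a sum of independent games is the XOR of the component values.
Combined value = 2 ⊕ 3 = 1.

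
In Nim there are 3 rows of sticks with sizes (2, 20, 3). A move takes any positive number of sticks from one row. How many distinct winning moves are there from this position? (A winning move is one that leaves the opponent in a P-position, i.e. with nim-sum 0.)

1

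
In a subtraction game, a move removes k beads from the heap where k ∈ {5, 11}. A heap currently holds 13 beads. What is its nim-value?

Grundy values for subtraction set {5, 11}:
k:     0  1  2  3  4  5  6  7  8  9 10 11 12 13
g(k):  0  0  0  0  0  1  1  1  1  1  0  2  2  2
So g(13) = 2.

2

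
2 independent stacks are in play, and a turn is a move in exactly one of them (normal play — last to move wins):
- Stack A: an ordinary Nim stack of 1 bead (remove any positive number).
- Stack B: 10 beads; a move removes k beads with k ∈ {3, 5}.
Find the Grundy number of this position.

Stack A is a plain Nim stack of size 1, so its Grundy value is 1.
For stack B, compute g(0), g(1), … with moves {3, 5}:
g(0) = mex{} = 0
g(1) = mex{} = 0
g(2) = mex{} = 0
g(3) = mex{0} = 1
g(4) = mex{0} = 1
g(5) = mex{0} = 1
g(6) = mex{0,1} = 2
g(7) = mex{0,1} = 2
g(8) = mex{1} = 0
g(9) = mex{1,2} = 0
g(10) = mex{1,2} = 0
So g(10) = 0.
The value of a disjunctive sum is the nim-sum of the parts.
Combined value = 1 XOR 0 = 1.

1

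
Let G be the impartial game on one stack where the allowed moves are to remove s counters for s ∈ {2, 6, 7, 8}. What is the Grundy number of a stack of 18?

0

Compute g(0), g(1), … for moves {2, 6, 7, 8}:
k:     0  1  2  3  4  5  6  7  8  9 10 11 12 13 14 15 16 17 18
g(k):  0  0  1  1  0  0  1  1  2  2  3  3  2  2  0  0  1  1  0
So g(18) = 0.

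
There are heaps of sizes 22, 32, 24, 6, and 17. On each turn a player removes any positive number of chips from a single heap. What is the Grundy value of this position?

57

Nim-sum: 22 ^ 32 ^ 24 ^ 6 ^ 17 = 57.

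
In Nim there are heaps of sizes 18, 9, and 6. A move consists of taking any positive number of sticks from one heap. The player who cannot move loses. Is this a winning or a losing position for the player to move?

Winning position

Nim-sum: 18 XOR 9 XOR 6 = 29.
The nim-sum is 29 ≠ 0, so this is an N-position: the player to move can win.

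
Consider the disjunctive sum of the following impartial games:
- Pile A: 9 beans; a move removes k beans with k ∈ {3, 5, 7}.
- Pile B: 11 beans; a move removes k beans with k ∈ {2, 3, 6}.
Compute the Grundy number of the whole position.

2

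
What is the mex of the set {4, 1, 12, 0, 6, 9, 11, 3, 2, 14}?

5

The values 0, 1, 2, 3, 4 are all present; 5 is the first non-negative integer missing from the set.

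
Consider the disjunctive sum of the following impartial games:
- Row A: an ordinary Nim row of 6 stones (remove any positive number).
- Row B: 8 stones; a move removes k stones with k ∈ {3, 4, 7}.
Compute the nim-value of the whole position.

Row A is a plain Nim row of size 6, so its Grundy value is 6.
Grundy values for row B (subtraction set {3, 4, 7}):
k:     0  1  2  3  4  5  6  7  8
g(k):  0  0  0  1  1  1  2  2  2
So g(8) = 2.
By the Sprague-Grundy theorem, the Grundy value of a sum of independent games is the XOR of the component values.
Combined value = 6 ⊕ 2 = 4.

4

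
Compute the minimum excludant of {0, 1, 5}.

The values 0, 1 are all present; 2 is the first non-negative integer missing from the set.

2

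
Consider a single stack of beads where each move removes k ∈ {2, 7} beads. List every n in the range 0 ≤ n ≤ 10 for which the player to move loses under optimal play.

Build the Grundy sequence with g(k) = mex{g(k−s) : s ∈ {2, 7}, s ≤ k}:
k:     0  1  2  3  4  5  6  7  8  9 10
g(k):  0  0  1  1  0  0  1  1  2  0  0
The P-positions (g = 0) in 0..10 are 0, 1, 4, 5, 9, 10.

0, 1, 4, 5, 9, 10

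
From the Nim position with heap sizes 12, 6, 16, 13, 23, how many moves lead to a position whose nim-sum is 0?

Compute the nim-sum pairwise:
12 ^ 6 = 10
10 ^ 16 = 26
26 ^ 13 = 23
23 ^ 23 = 0
The nim-sum is already 0, so every move leaves a nonzero nim-sum — there are no winning moves.

0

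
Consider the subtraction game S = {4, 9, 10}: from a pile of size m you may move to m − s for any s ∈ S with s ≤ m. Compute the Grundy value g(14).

0

Build the Grundy sequence with g(k) = mex{g(k−s) : s ∈ {4, 9, 10}, s ≤ k}:
g(0) = mex{} = 0
g(1) = mex{} = 0
g(2) = mex{} = 0
g(3) = mex{} = 0
g(4) = mex{0} = 1
g(5) = mex{0} = 1
g(6) = mex{0} = 1
g(7) = mex{0} = 1
g(8) = mex{1} = 0
g(9) = mex{0,1} = 2
g(10) = mex{0,1} = 2
g(11) = mex{0,1} = 2
g(12) = mex{0} = 1
g(13) = mex{0,1,2} = 3
g(14) = mex{1,2} = 0
So g(14) = 0.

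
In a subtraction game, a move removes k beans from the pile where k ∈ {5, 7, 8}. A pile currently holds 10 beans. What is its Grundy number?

2

Grundy values for subtraction set {5, 7, 8}:
g(0) = mex{} = 0
g(1) = mex{} = 0
g(2) = mex{} = 0
g(3) = mex{} = 0
g(4) = mex{} = 0
g(5) = mex{0} = 1
g(6) = mex{0} = 1
g(7) = mex{0} = 1
g(8) = mex{0} = 1
g(9) = mex{0} = 1
g(10) = mex{0,1} = 2
So g(10) = 2.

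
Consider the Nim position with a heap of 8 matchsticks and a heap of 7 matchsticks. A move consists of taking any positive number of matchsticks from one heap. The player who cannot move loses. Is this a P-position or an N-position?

N-position

Nim-sum: 8 ⊕ 7 = 15.
The nim-sum is 15 ≠ 0, so this is an N-position: the player to move can win.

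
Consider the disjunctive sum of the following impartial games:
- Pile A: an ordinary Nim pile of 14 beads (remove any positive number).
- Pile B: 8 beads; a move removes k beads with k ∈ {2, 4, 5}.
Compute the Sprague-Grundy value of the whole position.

Pile A is a plain Nim pile of size 14, so its Grundy value is 14.
For pile B, compute g(0), g(1), … with moves {2, 4, 5}:
g(0) = mex{} = 0
g(1) = mex{} = 0
g(2) = mex{0} = 1
g(3) = mex{0} = 1
g(4) = mex{0,1} = 2
g(5) = mex{0,1} = 2
g(6) = mex{0,1,2} = 3
g(7) = mex{1,2} = 0
g(8) = mex{1,2,3} = 0
So g(8) = 0.
By the Sprague-Grundy theorem, the Grundy value of a sum of independent games is the XOR of the component values.
Combined value = 14 ⊕ 0 = 14.

14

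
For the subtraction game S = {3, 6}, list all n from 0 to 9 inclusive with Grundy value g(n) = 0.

Build the Grundy sequence with g(k) = mex{g(k−s) : s ∈ {3, 6}, s ≤ k}:
k:     0  1  2  3  4  5  6  7  8  9
g(k):  0  0  0  1  1  1  2  2  2  0
The P-positions (g = 0) in 0..9 are 0, 1, 2, 9.

0, 1, 2, 9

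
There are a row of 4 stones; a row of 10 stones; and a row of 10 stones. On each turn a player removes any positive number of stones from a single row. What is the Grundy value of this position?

4

Compute the nim-sum pairwise:
4 ^ 10 = 14
14 ^ 10 = 4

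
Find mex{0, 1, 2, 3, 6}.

4

The values 0, 1, 2, 3 are all present; 4 is the first non-negative integer missing from the set.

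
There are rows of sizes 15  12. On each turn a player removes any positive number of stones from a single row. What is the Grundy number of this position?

3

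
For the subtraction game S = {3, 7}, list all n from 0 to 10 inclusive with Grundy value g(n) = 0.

0, 1, 2, 6, 10

Compute g(0), g(1), … for moves {3, 7}:
g(0) = mex{} = 0
g(1) = mex{} = 0
g(2) = mex{} = 0
g(3) = mex{0} = 1
g(4) = mex{0} = 1
g(5) = mex{0} = 1
g(6) = mex{1} = 0
g(7) = mex{0,1} = 2
g(8) = mex{0,1} = 2
g(9) = mex{0} = 1
g(10) = mex{1,2} = 0
The P-positions (g = 0) in 0..10 are 0, 1, 2, 6, 10.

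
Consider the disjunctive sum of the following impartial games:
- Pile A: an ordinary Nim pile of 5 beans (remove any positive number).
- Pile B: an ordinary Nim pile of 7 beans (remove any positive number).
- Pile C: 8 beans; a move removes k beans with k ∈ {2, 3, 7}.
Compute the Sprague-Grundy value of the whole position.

3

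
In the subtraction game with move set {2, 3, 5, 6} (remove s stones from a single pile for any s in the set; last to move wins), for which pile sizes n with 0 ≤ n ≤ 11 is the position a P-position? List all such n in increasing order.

0, 1, 8, 9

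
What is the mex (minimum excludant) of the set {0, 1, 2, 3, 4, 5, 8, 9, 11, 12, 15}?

6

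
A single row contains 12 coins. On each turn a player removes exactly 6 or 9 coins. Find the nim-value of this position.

2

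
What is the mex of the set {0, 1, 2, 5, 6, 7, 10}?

The values 0, 1, 2 are all present; 3 is the first non-negative integer missing from the set.

3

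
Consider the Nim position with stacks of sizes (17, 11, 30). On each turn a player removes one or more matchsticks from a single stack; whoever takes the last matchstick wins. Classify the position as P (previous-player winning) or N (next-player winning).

N-position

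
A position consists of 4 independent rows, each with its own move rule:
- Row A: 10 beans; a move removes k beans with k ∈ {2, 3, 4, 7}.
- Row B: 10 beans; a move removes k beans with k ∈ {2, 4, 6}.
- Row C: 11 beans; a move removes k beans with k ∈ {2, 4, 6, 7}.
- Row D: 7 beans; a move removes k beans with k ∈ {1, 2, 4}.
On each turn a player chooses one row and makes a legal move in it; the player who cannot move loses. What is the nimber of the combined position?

3

Grundy values for row A (subtraction set {2, 3, 4, 7}):
g(0) = mex{} = 0
g(1) = mex{} = 0
g(2) = mex{0} = 1
g(3) = mex{0} = 1
g(4) = mex{0,1} = 2
g(5) = mex{0,1} = 2
g(6) = mex{1,2} = 0
g(7) = mex{0,1,2} = 3
g(8) = mex{0,2} = 1
g(9) = mex{0,1,2,3} = 4
g(10) = mex{0,1,3} = 2
So g(10) = 2.
Grundy values for row B (subtraction set {2, 4, 6}):
k:     0  1  2  3  4  5  6  7  8  9 10
g(k):  0  0  1  1  2  2  3  3  0  0  1
So g(10) = 1.
Grundy values for row C (subtraction set {2, 4, 6, 7}):
g(0) = mex{} = 0
g(1) = mex{} = 0
g(2) = mex{0} = 1
g(3) = mex{0} = 1
g(4) = mex{0,1} = 2
g(5) = mex{0,1} = 2
g(6) = mex{0,1,2} = 3
g(7) = mex{0,1,2} = 3
g(8) = mex{0,1,2,3} = 4
g(9) = mex{1,2,3} = 0
g(10) = mex{1,2,3,4} = 0
g(11) = mex{0,2,3} = 1
So g(11) = 1.
Grundy values for row D (subtraction set {1, 2, 4}):
k:     0  1  2  3  4  5  6  7
g(k):  0  1  2  0  1  2  0  1
So g(7) = 1.
The value of a disjunctive sum is the nim-sum of the parts.
Combined value = 2 XOR 1 XOR 1 XOR 1 = 3.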